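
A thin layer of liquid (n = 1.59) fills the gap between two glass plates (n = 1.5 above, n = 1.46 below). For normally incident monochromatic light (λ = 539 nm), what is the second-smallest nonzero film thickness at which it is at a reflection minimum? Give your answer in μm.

0.339 μm

Ray reflecting at the top interface goes from n = 1.5 toward n = 1.59: a half-wave phase shift.
At the lower boundary (n = 1.59 to n = 1.46) the reflected ray undergoes no phase shift.
The two reflections differ by half a wavelength.
With one net inversion, destructive interference in reflection requires 2 n t = m λ.
The second-smallest nonzero thickness corresponds to m = 2: t = m λ / (2 n) = 2.00 × 539 / (2 × 1.59) = 339 nm.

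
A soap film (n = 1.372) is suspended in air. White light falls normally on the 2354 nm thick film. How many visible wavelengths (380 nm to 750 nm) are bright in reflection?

8

Ray reflecting at the top interface goes from n = 1.0 toward n = 1.372: a half-wave phase shift.
At the lower boundary (n = 1.372 to n = 1.0) the reflected ray undergoes no phase shift.
Net: one phase inversion between the two reflected rays.
For maximum reflection here: 2 n t = (m + ½) λ.
λ = 2 n t / (m + ½) = 6459 / (m + ½) nm.
m=8: 760 nm (IR); m=9: 680 nm (visible); m=10: 615 nm (visible); m=11: 562 nm (visible); m=12: 517 nm (visible); m=13: 478 nm (visible); m=14: 445 nm (visible); m=15: 417 nm (visible); m=16: 391 nm (visible); m=17: 369 nm (UV).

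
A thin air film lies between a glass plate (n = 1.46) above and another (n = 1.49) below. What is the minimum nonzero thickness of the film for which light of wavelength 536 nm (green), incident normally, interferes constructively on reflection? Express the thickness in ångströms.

1340 Å

Top surface (1.46 → 1.0): reflection off a lower-index medium gives no phase shift.
Bottom surface (1.0 → 1.49): reflection off a higher-index medium gives a half-wave phase shift.
Net: one phase inversion between the two reflected rays.
With one net inversion, constructive interference in reflection requires 2 n t = (m + ½) λ.
Minimum at m = 0: t = λ / (4 n) = 536 / (4 × 1.0) = 134 nm.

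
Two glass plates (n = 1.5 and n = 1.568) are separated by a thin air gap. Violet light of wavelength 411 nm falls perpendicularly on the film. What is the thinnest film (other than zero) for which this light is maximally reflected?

Top surface (1.5 → 1.0): reflection off a lower-index medium gives no phase shift.
Bottom surface (1.0 → 1.568): reflection off a higher-index medium gives a half-wave phase shift.
Net: one phase inversion between the two reflected rays.
For strong reflection here: 2 n t = (m + ½) λ.
Minimum at m = 0: t = λ / (4 n) = 411 / (4 × 1.0) = 103 nm.

103 nm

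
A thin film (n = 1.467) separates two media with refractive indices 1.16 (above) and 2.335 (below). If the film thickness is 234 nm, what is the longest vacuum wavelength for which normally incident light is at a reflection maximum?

At the upper boundary (n = 1.16 to n = 1.467) the reflected ray undergoes a half-wave phase shift.
At the lower boundary (n = 1.467 to n = 2.335) the reflected ray undergoes a half-wave phase shift.
The two reflections carry the same phase change, so no net offset.
For maximum reflection here: 2 n t = m λ.
λ = 2 n t / m. The longest wavelength is m = 1: λ = 2 × 1.467 × 234 / 1.00 = 687 nm.

687 nm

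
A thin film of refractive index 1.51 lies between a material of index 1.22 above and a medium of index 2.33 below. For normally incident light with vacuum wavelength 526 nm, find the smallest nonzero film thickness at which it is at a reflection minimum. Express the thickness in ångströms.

871 Å

Ray reflecting at the top interface goes from n = 1.22 toward n = 1.51: a half-wave phase shift.
Ray reflecting at the bottom interface goes from n = 1.51 toward n = 2.33: a half-wave phase shift.
Net: no relative phase inversion (both shifts match).
So the condition for destructive reflection is 2 n t = (m + ½) λ.
Minimum at m = 0: t = λ / (4 n) = 526 / (4 × 1.51) = 87.1 nm.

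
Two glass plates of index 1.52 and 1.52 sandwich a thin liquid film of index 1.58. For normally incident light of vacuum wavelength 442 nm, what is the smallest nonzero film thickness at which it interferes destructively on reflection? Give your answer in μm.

0.140 μm

Top surface (1.52 → 1.58): reflection off a higher-index medium gives a half-wave phase shift.
At the lower boundary (n = 1.58 to n = 1.52) the reflected ray undergoes no phase shift.
Exactly one π shift → a net half-wave offset.
With one net inversion, destructive interference in reflection requires 2 n t = m λ.
The smallest nonzero thickness corresponds to m = 1: t = m λ / (2 n) = 1.00 × 442 / (2 × 1.58) = 140 nm.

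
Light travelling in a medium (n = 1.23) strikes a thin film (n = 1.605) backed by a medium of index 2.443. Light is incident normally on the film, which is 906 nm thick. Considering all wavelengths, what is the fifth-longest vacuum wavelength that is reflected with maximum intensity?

582 nm

Ray reflecting at the top interface goes from n = 1.23 toward n = 1.605: a half-wave phase shift.
Bottom surface (1.605 → 2.443): reflection off a higher-index medium gives a half-wave phase shift.
The two reflections carry the same phase change, so no net offset.
With no net inversion, constructive interference in reflection requires 2 n t = m λ.
λ = 2 n t / m. The fifth-longest wavelength is m = 5: λ = 2 × 1.605 × 906 / 5.00 = 582 nm.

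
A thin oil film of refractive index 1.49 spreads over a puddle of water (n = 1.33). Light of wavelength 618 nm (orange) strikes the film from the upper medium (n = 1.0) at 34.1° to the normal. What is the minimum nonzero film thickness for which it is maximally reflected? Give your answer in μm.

Ray reflecting at the top interface goes from n = 1.0 toward n = 1.49: a half-wave phase shift.
Bottom surface (1.49 → 1.33): reflection off a lower-index medium gives no phase shift.
Net: one phase inversion between the two reflected rays.
For maximum reflection here: 2 n t cos θ_r = (m + ½) λ.
Snell's law: 1.0 sin 34.1° = 1.49 sin θ_r → sin θ_r = 0.376, cos θ_r = 0.927.
Minimum at m = 0: t = λ / (4 n cos θ_r) = 618 / (4 × 1.49 × 0.927) = 112 nm.

0.112 μm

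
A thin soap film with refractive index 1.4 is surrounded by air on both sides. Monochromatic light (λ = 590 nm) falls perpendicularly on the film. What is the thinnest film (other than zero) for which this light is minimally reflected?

Top surface (1.0 → 1.4): reflection off a higher-index medium gives a half-wave phase shift.
Ray reflecting at the bottom interface goes from n = 1.4 toward n = 1.0: no phase shift.
The two reflections differ by half a wavelength.
For weak reflection here: 2 n t = m λ.
Minimum nonzero at m = 1: t = λ / (2 n) = 590 / (2 × 1.4) = 211 nm.

211 nm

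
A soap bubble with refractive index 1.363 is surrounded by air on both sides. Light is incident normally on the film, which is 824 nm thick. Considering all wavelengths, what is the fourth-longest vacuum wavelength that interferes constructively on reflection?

642 nm

At the upper boundary (n = 1.0 to n = 1.363) the reflected ray undergoes a half-wave phase shift.
Ray reflecting at the bottom interface goes from n = 1.363 toward n = 1.0: no phase shift.
Net: one phase inversion between the two reflected rays.
With one net inversion, constructive interference in reflection requires 2 n t = (m + ½) λ.
λ = 2 n t / (m + ½). The fourth-longest wavelength is m = 3: λ = 2 × 1.363 × 824 / 3.50 = 642 nm.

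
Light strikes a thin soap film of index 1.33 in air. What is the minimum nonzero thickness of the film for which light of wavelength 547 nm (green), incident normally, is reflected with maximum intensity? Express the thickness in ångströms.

Ray reflecting at the top interface goes from n = 1.0 toward n = 1.33: a half-wave phase shift.
Bottom surface (1.33 → 1.0): reflection off a lower-index medium gives no phase shift.
Net: one phase inversion between the two reflected rays.
With one net inversion, constructive interference in reflection requires 2 n t = (m + ½) λ.
Minimum at m = 0: t = λ / (4 n) = 547 / (4 × 1.33) = 103 nm.

1028 Å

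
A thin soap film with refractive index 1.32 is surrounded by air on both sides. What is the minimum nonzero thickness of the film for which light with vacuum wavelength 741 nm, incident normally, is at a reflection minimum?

281 nm

Ray reflecting at the top interface goes from n = 1.0 toward n = 1.32: a half-wave phase shift.
Ray reflecting at the bottom interface goes from n = 1.32 toward n = 1.0: no phase shift.
Net: one phase inversion between the two reflected rays.
With one net inversion, destructive interference in reflection requires 2 n t = m λ.
Minimum nonzero at m = 1: t = λ / (2 n) = 741 / (2 × 1.32) = 281 nm.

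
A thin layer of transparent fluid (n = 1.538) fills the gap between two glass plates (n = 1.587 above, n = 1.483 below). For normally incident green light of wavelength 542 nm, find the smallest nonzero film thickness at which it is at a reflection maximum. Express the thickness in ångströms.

Top surface (1.587 → 1.538): reflection off a lower-index medium gives no phase shift.
At the lower boundary (n = 1.538 to n = 1.483) the reflected ray undergoes no phase shift.
Zero or two π shifts → no net half-wave offset.
For maximum reflection here: 2 n t = m λ.
Minimum nonzero at m = 1: t = λ / (2 n) = 542 / (2 × 1.538) = 176 nm.

1762 Å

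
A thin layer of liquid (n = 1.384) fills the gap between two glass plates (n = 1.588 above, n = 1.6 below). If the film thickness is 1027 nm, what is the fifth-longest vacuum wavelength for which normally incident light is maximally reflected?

Ray reflecting at the top interface goes from n = 1.588 toward n = 1.384: no phase shift.
At the lower boundary (n = 1.384 to n = 1.6) the reflected ray undergoes a half-wave phase shift.
Exactly one π shift → a net half-wave offset.
With one net inversion, constructive interference in reflection requires 2 n t = (m + ½) λ.
λ = 2 n t / (m + ½). The fifth-longest wavelength is m = 4: λ = 2 × 1.384 × 1027 / 4.50 = 632 nm.

632 nm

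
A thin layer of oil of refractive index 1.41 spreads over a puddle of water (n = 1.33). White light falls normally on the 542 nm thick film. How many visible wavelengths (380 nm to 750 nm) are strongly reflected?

At the upper boundary (n = 1.0 to n = 1.41) the reflected ray undergoes a half-wave phase shift.
Bottom surface (1.41 → 1.33): reflection off a lower-index medium gives no phase shift.
Net: one phase inversion between the two reflected rays.
So the condition for constructive reflection is 2 n t = (m + ½) λ.
λ = 2 n t / (m + ½) = 1528 / (m + ½) nm.
m=1: 1019 nm (IR); m=2: 611 nm (visible); m=3: 437 nm (visible); m=4: 340 nm (UV).

2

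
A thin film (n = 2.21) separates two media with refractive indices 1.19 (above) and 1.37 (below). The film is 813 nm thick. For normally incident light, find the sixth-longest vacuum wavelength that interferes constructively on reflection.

At the upper boundary (n = 1.19 to n = 2.21) the reflected ray undergoes a half-wave phase shift.
At the lower boundary (n = 2.21 to n = 1.37) the reflected ray undergoes no phase shift.
Net: one phase inversion between the two reflected rays.
So the condition for constructive reflection is 2 n t = (m + ½) λ.
λ = 2 n t / (m + ½). The sixth-longest wavelength is m = 5: λ = 2 × 2.21 × 813 / 5.50 = 653 nm.

653 nm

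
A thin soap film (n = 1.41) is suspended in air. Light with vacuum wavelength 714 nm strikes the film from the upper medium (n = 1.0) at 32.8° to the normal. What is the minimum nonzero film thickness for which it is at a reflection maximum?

Top surface (1.0 → 1.41): reflection off a higher-index medium gives a half-wave phase shift.
Ray reflecting at the bottom interface goes from n = 1.41 toward n = 1.0: no phase shift.
Exactly one π shift → a net half-wave offset.
For maximum reflection here: 2 n t cos θ_r = (m + ½) λ.
Snell's law: 1.0 sin 32.8° = 1.41 sin θ_r → sin θ_r = 0.384, cos θ_r = 0.923.
Minimum at m = 0: t = λ / (4 n cos θ_r) = 714 / (4 × 1.41 × 0.923) = 137 nm.

137 nm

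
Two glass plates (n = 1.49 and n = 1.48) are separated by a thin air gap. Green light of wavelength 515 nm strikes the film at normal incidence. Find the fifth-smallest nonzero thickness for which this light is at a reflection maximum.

At the upper boundary (n = 1.49 to n = 1.0) the reflected ray undergoes no phase shift.
At the lower boundary (n = 1.0 to n = 1.48) the reflected ray undergoes a half-wave phase shift.
Net: one phase inversion between the two reflected rays.
For maximum reflection here: 2 n t = (m + ½) λ.
The fifth-smallest nonzero thickness corresponds to m = 4: t = (m + ½) λ / (2 n) = 4.50 × 515 / (2 × 1.0) = 1159 nm.

1159 nm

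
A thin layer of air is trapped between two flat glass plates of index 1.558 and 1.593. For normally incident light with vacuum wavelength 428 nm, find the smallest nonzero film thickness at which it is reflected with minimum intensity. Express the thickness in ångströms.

2140 Å

At the upper boundary (n = 1.558 to n = 1.0) the reflected ray undergoes no phase shift.
At the lower boundary (n = 1.0 to n = 1.593) the reflected ray undergoes a half-wave phase shift.
The two reflections differ by half a wavelength.
So the condition for destructive reflection is 2 n t = m λ.
Minimum nonzero at m = 1: t = λ / (2 n) = 428 / (2 × 1.0) = 214 nm.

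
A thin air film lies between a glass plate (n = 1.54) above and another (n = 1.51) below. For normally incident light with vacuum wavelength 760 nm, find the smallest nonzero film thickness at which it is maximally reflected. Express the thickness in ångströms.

At the upper boundary (n = 1.54 to n = 1.0) the reflected ray undergoes no phase shift.
Bottom surface (1.0 → 1.51): reflection off a higher-index medium gives a half-wave phase shift.
Exactly one π shift → a net half-wave offset.
So the condition for constructive reflection is 2 n t = (m + ½) λ.
Minimum at m = 0: t = λ / (4 n) = 760 / (4 × 1.0) = 190 nm.

1900 Å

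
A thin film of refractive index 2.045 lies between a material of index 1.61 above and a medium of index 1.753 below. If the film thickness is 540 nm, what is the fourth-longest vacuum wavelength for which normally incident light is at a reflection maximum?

Top surface (1.61 → 2.045): reflection off a higher-index medium gives a half-wave phase shift.
Ray reflecting at the bottom interface goes from n = 2.045 toward n = 1.753: no phase shift.
The two reflections differ by half a wavelength.
For bright reflection here: 2 n t = (m + ½) λ.
λ = 2 n t / (m + ½). The fourth-longest wavelength is m = 3: λ = 2 × 2.045 × 540 / 3.50 = 631 nm.

631 nm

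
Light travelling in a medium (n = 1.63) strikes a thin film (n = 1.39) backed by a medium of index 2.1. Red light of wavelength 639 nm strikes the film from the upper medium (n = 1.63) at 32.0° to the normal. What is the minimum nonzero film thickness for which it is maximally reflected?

At the upper boundary (n = 1.63 to n = 1.39) the reflected ray undergoes no phase shift.
At the lower boundary (n = 1.39 to n = 2.1) the reflected ray undergoes a half-wave phase shift.
The two reflections differ by half a wavelength.
For strong reflection here: 2 n t cos θ_r = (m + ½) λ.
Snell's law: 1.63 sin 32.0° = 1.39 sin θ_r → sin θ_r = 0.621, cos θ_r = 0.783.
Minimum at m = 0: t = λ / (4 n cos θ_r) = 639 / (4 × 1.39 × 0.783) = 147 nm.

147 nm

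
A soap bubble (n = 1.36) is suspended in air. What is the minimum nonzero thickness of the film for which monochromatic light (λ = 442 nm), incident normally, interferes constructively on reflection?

Top surface (1.0 → 1.36): reflection off a higher-index medium gives a half-wave phase shift.
Ray reflecting at the bottom interface goes from n = 1.36 toward n = 1.0: no phase shift.
Exactly one π shift → a net half-wave offset.
For bright reflection here: 2 n t = (m + ½) λ.
Minimum at m = 0: t = λ / (4 n) = 442 / (4 × 1.36) = 81.3 nm.

81.3 nm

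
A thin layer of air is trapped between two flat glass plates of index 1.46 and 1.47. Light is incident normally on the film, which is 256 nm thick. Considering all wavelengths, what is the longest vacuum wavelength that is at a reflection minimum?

At the upper boundary (n = 1.46 to n = 1.0) the reflected ray undergoes no phase shift.
Bottom surface (1.0 → 1.47): reflection off a higher-index medium gives a half-wave phase shift.
The two reflections differ by half a wavelength.
With one net inversion, destructive interference in reflection requires 2 n t = m λ.
λ = 2 n t / m. The longest wavelength is m = 1: λ = 2 × 1.0 × 256 / 1.00 = 512 nm.

512 nm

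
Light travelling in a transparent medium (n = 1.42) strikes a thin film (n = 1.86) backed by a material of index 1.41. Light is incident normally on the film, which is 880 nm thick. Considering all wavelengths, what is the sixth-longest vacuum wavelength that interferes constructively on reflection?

595 nm

At the upper boundary (n = 1.42 to n = 1.86) the reflected ray undergoes a half-wave phase shift.
Ray reflecting at the bottom interface goes from n = 1.86 toward n = 1.41: no phase shift.
Exactly one π shift → a net half-wave offset.
So the condition for constructive reflection is 2 n t = (m + ½) λ.
λ = 2 n t / (m + ½). The sixth-longest wavelength is m = 5: λ = 2 × 1.86 × 880 / 5.50 = 595 nm.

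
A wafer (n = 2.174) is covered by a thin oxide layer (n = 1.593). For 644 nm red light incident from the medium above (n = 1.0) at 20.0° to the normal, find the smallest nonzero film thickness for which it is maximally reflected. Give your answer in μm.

0.207 μm

At the upper boundary (n = 1.0 to n = 1.593) the reflected ray undergoes a half-wave phase shift.
At the lower boundary (n = 1.593 to n = 2.174) the reflected ray undergoes a half-wave phase shift.
Zero or two π shifts → no net half-wave offset.
For maximum reflection here: 2 n t cos θ_r = m λ.
Snell's law: 1.0 sin 20.0° = 1.593 sin θ_r → sin θ_r = 0.215, cos θ_r = 0.977.
Minimum nonzero at m = 1: t = λ / (2 n cos θ_r) = 644 / (2 × 1.593 × 0.977) = 207 nm.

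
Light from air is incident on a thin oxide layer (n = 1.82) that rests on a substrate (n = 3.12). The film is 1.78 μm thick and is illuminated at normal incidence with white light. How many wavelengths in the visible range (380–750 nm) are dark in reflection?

At the upper boundary (n = 1.0 to n = 1.82) the reflected ray undergoes a half-wave phase shift.
At the lower boundary (n = 1.82 to n = 3.12) the reflected ray undergoes a half-wave phase shift.
Zero or two π shifts → no net half-wave offset.
For weak reflection here: 2 n t = (m + ½) λ.
λ = 2 n t / (m + ½) = 6479 / (m + ½) nm.
m=8: 762 nm (IR); m=9: 682 nm (visible); m=10: 617 nm (visible); m=11: 563 nm (visible); m=12: 518 nm (visible); m=13: 480 nm (visible); m=14: 447 nm (visible); m=15: 418 nm (visible); m=16: 393 nm (visible); m=17: 370 nm (UV).

8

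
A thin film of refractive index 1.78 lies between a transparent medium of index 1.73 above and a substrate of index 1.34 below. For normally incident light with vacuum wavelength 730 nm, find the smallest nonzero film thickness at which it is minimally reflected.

At the upper boundary (n = 1.73 to n = 1.78) the reflected ray undergoes a half-wave phase shift.
At the lower boundary (n = 1.78 to n = 1.34) the reflected ray undergoes no phase shift.
Exactly one π shift → a net half-wave offset.
So the condition for destructive reflection is 2 n t = m λ.
Minimum nonzero at m = 1: t = λ / (2 n) = 730 / (2 × 1.78) = 205 nm.

205 nm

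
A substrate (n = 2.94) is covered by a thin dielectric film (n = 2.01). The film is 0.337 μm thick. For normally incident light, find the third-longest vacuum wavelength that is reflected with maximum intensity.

At the upper boundary (n = 1.0 to n = 2.01) the reflected ray undergoes a half-wave phase shift.
At the lower boundary (n = 2.01 to n = 2.94) the reflected ray undergoes a half-wave phase shift.
Net: no relative phase inversion (both shifts match).
With no net inversion, constructive interference in reflection requires 2 n t = m λ.
λ = 2 n t / m. The third-longest wavelength is m = 3: λ = 2 × 2.01 × 337 / 3.00 = 452 nm.

452 nm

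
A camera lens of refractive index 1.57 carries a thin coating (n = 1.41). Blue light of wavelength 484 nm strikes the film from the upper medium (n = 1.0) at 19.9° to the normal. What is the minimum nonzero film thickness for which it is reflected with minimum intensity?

88.4 nm

Ray reflecting at the top interface goes from n = 1.0 toward n = 1.41: a half-wave phase shift.
Bottom surface (1.41 → 1.57): reflection off a higher-index medium gives a half-wave phase shift.
The two reflections carry the same phase change, so no net offset.
So the condition for destructive reflection is 2 n t cos θ_r = (m + ½) λ.
Snell's law: 1.0 sin 19.9° = 1.41 sin θ_r → sin θ_r = 0.241, cos θ_r = 0.970.
Minimum at m = 0: t = λ / (4 n cos θ_r) = 484 / (4 × 1.41 × 0.970) = 88.4 nm.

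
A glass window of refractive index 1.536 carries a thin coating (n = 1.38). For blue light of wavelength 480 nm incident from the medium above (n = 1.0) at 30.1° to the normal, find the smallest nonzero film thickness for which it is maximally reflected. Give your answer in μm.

0.187 μm

Top surface (1.0 → 1.38): reflection off a higher-index medium gives a half-wave phase shift.
At the lower boundary (n = 1.38 to n = 1.536) the reflected ray undergoes a half-wave phase shift.
Zero or two π shifts → no net half-wave offset.
So the condition for constructive reflection is 2 n t cos θ_r = m λ.
Snell's law: 1.0 sin 30.1° = 1.38 sin θ_r → sin θ_r = 0.363, cos θ_r = 0.932.
Minimum nonzero at m = 1: t = λ / (2 n cos θ_r) = 480 / (2 × 1.38 × 0.932) = 187 nm.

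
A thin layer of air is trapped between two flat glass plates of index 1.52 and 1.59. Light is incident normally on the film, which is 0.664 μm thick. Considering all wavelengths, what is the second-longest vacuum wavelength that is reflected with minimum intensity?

At the upper boundary (n = 1.52 to n = 1.0) the reflected ray undergoes no phase shift.
Bottom surface (1.0 → 1.59): reflection off a higher-index medium gives a half-wave phase shift.
Net: one phase inversion between the two reflected rays.
So the condition for destructive reflection is 2 n t = m λ.
λ = 2 n t / m. The second-longest wavelength is m = 2: λ = 2 × 1.0 × 664 / 2.00 = 664 nm.

664 nm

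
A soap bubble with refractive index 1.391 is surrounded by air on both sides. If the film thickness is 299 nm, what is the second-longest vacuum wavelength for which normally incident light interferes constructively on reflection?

At the upper boundary (n = 1.0 to n = 1.391) the reflected ray undergoes a half-wave phase shift.
At the lower boundary (n = 1.391 to n = 1.0) the reflected ray undergoes no phase shift.
Exactly one π shift → a net half-wave offset.
So the condition for constructive reflection is 2 n t = (m + ½) λ.
λ = 2 n t / (m + ½). The second-longest wavelength is m = 1: λ = 2 × 1.391 × 299 / 1.50 = 555 nm.

555 nm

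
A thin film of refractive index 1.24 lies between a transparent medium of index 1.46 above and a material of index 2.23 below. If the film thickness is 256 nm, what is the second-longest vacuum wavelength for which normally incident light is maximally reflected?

423 nm

Top surface (1.46 → 1.24): reflection off a lower-index medium gives no phase shift.
Ray reflecting at the bottom interface goes from n = 1.24 toward n = 2.23: a half-wave phase shift.
Exactly one π shift → a net half-wave offset.
For maximum reflection here: 2 n t = (m + ½) λ.
λ = 2 n t / (m + ½). The second-longest wavelength is m = 1: λ = 2 × 1.24 × 256 / 1.50 = 423 nm.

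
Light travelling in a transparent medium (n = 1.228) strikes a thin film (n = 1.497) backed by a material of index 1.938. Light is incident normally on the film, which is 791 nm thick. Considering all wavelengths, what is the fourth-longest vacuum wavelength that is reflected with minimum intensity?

Ray reflecting at the top interface goes from n = 1.228 toward n = 1.497: a half-wave phase shift.
Ray reflecting at the bottom interface goes from n = 1.497 toward n = 1.938: a half-wave phase shift.
Net: no relative phase inversion (both shifts match).
For weak reflection here: 2 n t = (m + ½) λ.
λ = 2 n t / (m + ½). The fourth-longest wavelength is m = 3: λ = 2 × 1.497 × 791 / 3.50 = 677 nm.

677 nm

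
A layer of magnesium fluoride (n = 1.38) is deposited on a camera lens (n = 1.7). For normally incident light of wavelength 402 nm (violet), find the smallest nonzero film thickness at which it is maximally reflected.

Ray reflecting at the top interface goes from n = 1.0 toward n = 1.38: a half-wave phase shift.
Ray reflecting at the bottom interface goes from n = 1.38 toward n = 1.7: a half-wave phase shift.
Zero or two π shifts → no net half-wave offset.
With no net inversion, constructive interference in reflection requires 2 n t = m λ.
Minimum nonzero at m = 1: t = λ / (2 n) = 402 / (2 × 1.38) = 146 nm.

146 nm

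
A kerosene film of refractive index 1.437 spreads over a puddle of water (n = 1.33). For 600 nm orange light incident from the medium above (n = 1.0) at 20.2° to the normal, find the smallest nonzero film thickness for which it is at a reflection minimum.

215 nm

Top surface (1.0 → 1.437): reflection off a higher-index medium gives a half-wave phase shift.
Ray reflecting at the bottom interface goes from n = 1.437 toward n = 1.33: no phase shift.
Net: one phase inversion between the two reflected rays.
With one net inversion, destructive interference in reflection requires 2 n t cos θ_r = m λ.
Snell's law: 1.0 sin 20.2° = 1.437 sin θ_r → sin θ_r = 0.240, cos θ_r = 0.971.
Minimum nonzero at m = 1: t = λ / (2 n cos θ_r) = 600 / (2 × 1.437 × 0.971) = 215 nm.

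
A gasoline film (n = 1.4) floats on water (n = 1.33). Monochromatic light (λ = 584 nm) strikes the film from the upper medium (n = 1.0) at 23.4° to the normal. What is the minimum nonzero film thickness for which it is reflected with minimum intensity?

Top surface (1.0 → 1.4): reflection off a higher-index medium gives a half-wave phase shift.
At the lower boundary (n = 1.4 to n = 1.33) the reflected ray undergoes no phase shift.
Exactly one π shift → a net half-wave offset.
For weak reflection here: 2 n t cos θ_r = m λ.
Snell's law: 1.0 sin 23.4° = 1.4 sin θ_r → sin θ_r = 0.284, cos θ_r = 0.959.
Minimum nonzero at m = 1: t = λ / (2 n cos θ_r) = 584 / (2 × 1.4 × 0.959) = 218 nm.

218 nm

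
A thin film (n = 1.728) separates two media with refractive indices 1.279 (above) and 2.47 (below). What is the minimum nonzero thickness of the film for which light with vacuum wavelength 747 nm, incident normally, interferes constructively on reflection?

216 nm

Top surface (1.279 → 1.728): reflection off a higher-index medium gives a half-wave phase shift.
Ray reflecting at the bottom interface goes from n = 1.728 toward n = 2.47: a half-wave phase shift.
The two reflections carry the same phase change, so no net offset.
With no net inversion, constructive interference in reflection requires 2 n t = m λ.
Minimum nonzero at m = 1: t = λ / (2 n) = 747 / (2 × 1.728) = 216 nm.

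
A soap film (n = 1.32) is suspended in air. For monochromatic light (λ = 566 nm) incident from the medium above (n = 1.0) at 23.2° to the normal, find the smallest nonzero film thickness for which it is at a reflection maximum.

112 nm

At the upper boundary (n = 1.0 to n = 1.32) the reflected ray undergoes a half-wave phase shift.
At the lower boundary (n = 1.32 to n = 1.0) the reflected ray undergoes no phase shift.
The two reflections differ by half a wavelength.
For strong reflection here: 2 n t cos θ_r = (m + ½) λ.
Snell's law: 1.0 sin 23.2° = 1.32 sin θ_r → sin θ_r = 0.298, cos θ_r = 0.954.
Minimum at m = 0: t = λ / (4 n cos θ_r) = 566 / (4 × 1.32 × 0.954) = 112 nm.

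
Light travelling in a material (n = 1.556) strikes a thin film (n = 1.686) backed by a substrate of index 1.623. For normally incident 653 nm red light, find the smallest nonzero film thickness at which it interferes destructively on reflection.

194 nm

Ray reflecting at the top interface goes from n = 1.556 toward n = 1.686: a half-wave phase shift.
Ray reflecting at the bottom interface goes from n = 1.686 toward n = 1.623: no phase shift.
Net: one phase inversion between the two reflected rays.
For weak reflection here: 2 n t = m λ.
Minimum nonzero at m = 1: t = λ / (2 n) = 653 / (2 × 1.686) = 194 nm.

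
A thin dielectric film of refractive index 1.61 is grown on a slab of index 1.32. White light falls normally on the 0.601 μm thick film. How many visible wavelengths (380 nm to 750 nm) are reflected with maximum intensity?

2

Ray reflecting at the top interface goes from n = 1.0 toward n = 1.61: a half-wave phase shift.
Bottom surface (1.61 → 1.32): reflection off a lower-index medium gives no phase shift.
Net: one phase inversion between the two reflected rays.
So the condition for constructive reflection is 2 n t = (m + ½) λ.
λ = 2 n t / (m + ½) = 1935 / (m + ½) nm.
m=2: 774 nm (IR); m=3: 553 nm (visible); m=4: 430 nm (visible); m=5: 352 nm (UV).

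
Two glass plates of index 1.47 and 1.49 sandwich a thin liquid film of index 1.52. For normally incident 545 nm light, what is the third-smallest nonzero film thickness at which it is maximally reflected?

448 nm

At the upper boundary (n = 1.47 to n = 1.52) the reflected ray undergoes a half-wave phase shift.
Bottom surface (1.52 → 1.49): reflection off a lower-index medium gives no phase shift.
Exactly one π shift → a net half-wave offset.
So the condition for constructive reflection is 2 n t = (m + ½) λ.
The third-smallest nonzero thickness corresponds to m = 2: t = (m + ½) λ / (2 n) = 2.50 × 545 / (2 × 1.52) = 448 nm.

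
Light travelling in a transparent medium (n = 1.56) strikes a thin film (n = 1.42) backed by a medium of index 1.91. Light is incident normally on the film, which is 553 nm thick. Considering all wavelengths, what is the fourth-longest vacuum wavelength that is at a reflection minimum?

At the upper boundary (n = 1.56 to n = 1.42) the reflected ray undergoes no phase shift.
Bottom surface (1.42 → 1.91): reflection off a higher-index medium gives a half-wave phase shift.
Exactly one π shift → a net half-wave offset.
So the condition for destructive reflection is 2 n t = m λ.
λ = 2 n t / m. The fourth-longest wavelength is m = 4: λ = 2 × 1.42 × 553 / 4.00 = 393 nm.

393 nm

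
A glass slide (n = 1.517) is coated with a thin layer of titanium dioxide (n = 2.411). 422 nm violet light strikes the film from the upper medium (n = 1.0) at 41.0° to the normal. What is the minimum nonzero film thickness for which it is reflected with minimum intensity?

90.9 nm

Top surface (1.0 → 2.411): reflection off a higher-index medium gives a half-wave phase shift.
Ray reflecting at the bottom interface goes from n = 2.411 toward n = 1.517: no phase shift.
The two reflections differ by half a wavelength.
With one net inversion, destructive interference in reflection requires 2 n t cos θ_r = m λ.
Snell's law: 1.0 sin 41.0° = 2.411 sin θ_r → sin θ_r = 0.272, cos θ_r = 0.962.
Minimum nonzero at m = 1: t = λ / (2 n cos θ_r) = 422 / (2 × 2.411 × 0.962) = 90.9 nm.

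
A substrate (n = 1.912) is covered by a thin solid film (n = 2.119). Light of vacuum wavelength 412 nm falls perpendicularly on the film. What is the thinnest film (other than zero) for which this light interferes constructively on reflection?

At the upper boundary (n = 1.0 to n = 2.119) the reflected ray undergoes a half-wave phase shift.
Bottom surface (2.119 → 1.912): reflection off a lower-index medium gives no phase shift.
Net: one phase inversion between the two reflected rays.
For maximum reflection here: 2 n t = (m + ½) λ.
Minimum at m = 0: t = λ / (4 n) = 412 / (4 × 2.119) = 48.6 nm.

48.6 nm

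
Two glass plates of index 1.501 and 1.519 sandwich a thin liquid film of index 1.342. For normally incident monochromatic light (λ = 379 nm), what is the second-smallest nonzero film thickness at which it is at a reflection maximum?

212 nm

Ray reflecting at the top interface goes from n = 1.501 toward n = 1.342: no phase shift.
At the lower boundary (n = 1.342 to n = 1.519) the reflected ray undergoes a half-wave phase shift.
The two reflections differ by half a wavelength.
For strong reflection here: 2 n t = (m + ½) λ.
The second-smallest nonzero thickness corresponds to m = 1: t = (m + ½) λ / (2 n) = 1.50 × 379 / (2 × 1.342) = 212 nm.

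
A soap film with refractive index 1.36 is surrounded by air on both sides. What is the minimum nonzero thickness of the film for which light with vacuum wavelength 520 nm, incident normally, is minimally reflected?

At the upper boundary (n = 1.0 to n = 1.36) the reflected ray undergoes a half-wave phase shift.
At the lower boundary (n = 1.36 to n = 1.0) the reflected ray undergoes no phase shift.
The two reflections differ by half a wavelength.
With one net inversion, destructive interference in reflection requires 2 n t = m λ.
Minimum nonzero at m = 1: t = λ / (2 n) = 520 / (2 × 1.36) = 191 nm.

191 nm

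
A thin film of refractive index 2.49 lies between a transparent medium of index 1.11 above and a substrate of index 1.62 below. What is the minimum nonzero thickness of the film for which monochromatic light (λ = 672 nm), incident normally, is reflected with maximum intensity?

Ray reflecting at the top interface goes from n = 1.11 toward n = 2.49: a half-wave phase shift.
At the lower boundary (n = 2.49 to n = 1.62) the reflected ray undergoes no phase shift.
Exactly one π shift → a net half-wave offset.
So the condition for constructive reflection is 2 n t = (m + ½) λ.
Minimum at m = 0: t = λ / (4 n) = 672 / (4 × 2.49) = 67.5 nm.

67.5 nm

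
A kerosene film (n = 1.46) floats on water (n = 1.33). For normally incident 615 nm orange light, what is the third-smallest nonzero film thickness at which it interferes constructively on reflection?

527 nm

Ray reflecting at the top interface goes from n = 1.0 toward n = 1.46: a half-wave phase shift.
At the lower boundary (n = 1.46 to n = 1.33) the reflected ray undergoes no phase shift.
Net: one phase inversion between the two reflected rays.
So the condition for constructive reflection is 2 n t = (m + ½) λ.
The third-smallest nonzero thickness corresponds to m = 2: t = (m + ½) λ / (2 n) = 2.50 × 615 / (2 × 1.46) = 527 nm.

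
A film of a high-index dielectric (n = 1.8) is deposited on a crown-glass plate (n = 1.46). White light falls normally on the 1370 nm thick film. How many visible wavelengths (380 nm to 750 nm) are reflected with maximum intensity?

6

Top surface (1.0 → 1.8): reflection off a higher-index medium gives a half-wave phase shift.
At the lower boundary (n = 1.8 to n = 1.46) the reflected ray undergoes no phase shift.
The two reflections differ by half a wavelength.
With one net inversion, constructive interference in reflection requires 2 n t = (m + ½) λ.
λ = 2 n t / (m + ½) = 4932 / (m + ½) nm.
m=6: 759 nm (IR); m=7: 658 nm (visible); m=8: 580 nm (visible); m=9: 519 nm (visible); m=10: 470 nm (visible); m=11: 429 nm (visible); m=12: 395 nm (visible); m=13: 365 nm (UV).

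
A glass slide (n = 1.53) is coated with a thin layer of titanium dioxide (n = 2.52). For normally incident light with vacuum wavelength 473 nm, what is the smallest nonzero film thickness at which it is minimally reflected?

Top surface (1.0 → 2.52): reflection off a higher-index medium gives a half-wave phase shift.
At the lower boundary (n = 2.52 to n = 1.53) the reflected ray undergoes no phase shift.
Exactly one π shift → a net half-wave offset.
So the condition for destructive reflection is 2 n t = m λ.
The smallest nonzero thickness corresponds to m = 1: t = m λ / (2 n) = 1.00 × 473 / (2 × 2.52) = 93.8 nm.

93.8 nm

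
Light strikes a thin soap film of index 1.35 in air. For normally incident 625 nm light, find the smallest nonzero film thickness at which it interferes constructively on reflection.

At the upper boundary (n = 1.0 to n = 1.35) the reflected ray undergoes a half-wave phase shift.
Bottom surface (1.35 → 1.0): reflection off a lower-index medium gives no phase shift.
Exactly one π shift → a net half-wave offset.
So the condition for constructive reflection is 2 n t = (m + ½) λ.
Minimum at m = 0: t = λ / (4 n) = 625 / (4 × 1.35) = 116 nm.

116 nm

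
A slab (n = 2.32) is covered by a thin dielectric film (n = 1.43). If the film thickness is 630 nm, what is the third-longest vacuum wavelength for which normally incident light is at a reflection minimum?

721 nm

At the upper boundary (n = 1.0 to n = 1.43) the reflected ray undergoes a half-wave phase shift.
Ray reflecting at the bottom interface goes from n = 1.43 toward n = 2.32: a half-wave phase shift.
Net: no relative phase inversion (both shifts match).
With no net inversion, destructive interference in reflection requires 2 n t = (m + ½) λ.
λ = 2 n t / (m + ½). The third-longest wavelength is m = 2: λ = 2 × 1.43 × 630 / 2.50 = 721 nm.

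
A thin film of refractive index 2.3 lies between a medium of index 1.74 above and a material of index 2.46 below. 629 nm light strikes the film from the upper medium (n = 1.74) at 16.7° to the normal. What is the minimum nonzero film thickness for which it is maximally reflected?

Top surface (1.74 → 2.3): reflection off a higher-index medium gives a half-wave phase shift.
At the lower boundary (n = 2.3 to n = 2.46) the reflected ray undergoes a half-wave phase shift.
The two reflections carry the same phase change, so no net offset.
With no net inversion, constructive interference in reflection requires 2 n t cos θ_r = m λ.
Snell's law: 1.74 sin 16.7° = 2.3 sin θ_r → sin θ_r = 0.217, cos θ_r = 0.976.
Minimum nonzero at m = 1: t = λ / (2 n cos θ_r) = 629 / (2 × 2.3 × 0.976) = 140 nm.

140 nm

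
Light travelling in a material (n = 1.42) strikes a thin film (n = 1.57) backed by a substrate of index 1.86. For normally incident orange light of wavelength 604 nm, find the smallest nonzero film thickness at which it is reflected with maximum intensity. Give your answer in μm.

0.192 μm

Ray reflecting at the top interface goes from n = 1.42 toward n = 1.57: a half-wave phase shift.
At the lower boundary (n = 1.57 to n = 1.86) the reflected ray undergoes a half-wave phase shift.
Zero or two π shifts → no net half-wave offset.
So the condition for constructive reflection is 2 n t = m λ.
Minimum nonzero at m = 1: t = λ / (2 n) = 604 / (2 × 1.57) = 192 nm.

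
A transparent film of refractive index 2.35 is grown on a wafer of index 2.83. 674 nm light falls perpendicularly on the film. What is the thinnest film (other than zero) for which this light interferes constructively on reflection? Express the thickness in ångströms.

1434 Å

Ray reflecting at the top interface goes from n = 1.0 toward n = 2.35: a half-wave phase shift.
Ray reflecting at the bottom interface goes from n = 2.35 toward n = 2.83: a half-wave phase shift.
Zero or two π shifts → no net half-wave offset.
With no net inversion, constructive interference in reflection requires 2 n t = m λ.
Minimum nonzero at m = 1: t = λ / (2 n) = 674 / (2 × 2.35) = 143 nm.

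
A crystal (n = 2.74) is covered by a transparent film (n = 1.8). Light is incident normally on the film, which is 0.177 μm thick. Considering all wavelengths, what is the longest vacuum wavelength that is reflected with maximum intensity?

637 nm

At the upper boundary (n = 1.0 to n = 1.8) the reflected ray undergoes a half-wave phase shift.
At the lower boundary (n = 1.8 to n = 2.74) the reflected ray undergoes a half-wave phase shift.
Net: no relative phase inversion (both shifts match).
So the condition for constructive reflection is 2 n t = m λ.
λ = 2 n t / m. The longest wavelength is m = 1: λ = 2 × 1.8 × 177 / 1.00 = 637 nm.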